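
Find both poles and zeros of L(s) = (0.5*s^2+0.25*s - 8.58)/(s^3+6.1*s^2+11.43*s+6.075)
Set denominator = 0: s^3 + 6.1*s^2 + 11.43*s + 6.075 = (s + 2.7)(s + 0.9)(s + 2.5) = 0 → Poles: -0.9, -2.5, -2.7
Set numerator = 0: 0.5*s^2 + 0.25*s - 8.58 = 0.5*(s + 4.4)(s - 3.9) = 0 → Zeros: -4.4, 3.9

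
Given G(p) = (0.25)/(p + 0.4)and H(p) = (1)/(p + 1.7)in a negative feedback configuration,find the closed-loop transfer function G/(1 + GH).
Closed-loop T = G/(1+GH).
Numerator: G_num * H_den = 0.25*p + 0.425.
Denominator: G_den * H_den + G_num * H_num = (p^2 + 2.1*p + 0.68) + (0.25) = p^2 + 2.1*p + 0.93.
T(p) = (0.25*p + 0.425)/(p^2 + 2.1*p + 0.93)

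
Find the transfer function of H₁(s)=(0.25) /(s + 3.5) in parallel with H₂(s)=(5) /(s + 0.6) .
Parallel: H = H₁ + H₂ = (n₁·d₂ + n₂·d₁)/(d₁·d₂).
n₁·d₂ = 0.25*s + 0.15. n₂·d₁ = 5*s + 17.5. Sum = 5.25*s + 17.65. d₁·d₂ = s^2 + 4.1*s + 2.1.
H(s) = (5.25*s + 17.65)/(s^2 + 4.1*s + 2.1)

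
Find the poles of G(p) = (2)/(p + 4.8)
Set denominator = 0: p + 4.8 = 0 → Poles: -4.8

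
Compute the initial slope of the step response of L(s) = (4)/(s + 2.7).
IVT: y'(0⁺) = lim_{s→∞} s²·Y(s) = lim_{s→∞} s·L(s).
deg(num) = 0, deg(den) = 1, relative degree = 1, so s·L(s) → (leading num)/(leading den) = 4/1 = 4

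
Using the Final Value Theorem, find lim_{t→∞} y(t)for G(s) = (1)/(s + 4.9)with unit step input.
FVT: lim_{t→∞} y(t) = lim_{s→0} s*Y(s) where Y(s) = G(s)/s.
= lim_{s→0} G(s) = G(0) = num(0)/den(0) = 1/4.9 = 0.2041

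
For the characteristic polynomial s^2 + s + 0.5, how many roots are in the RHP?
Poles: -0.5 + 0.5j, -0.5 - 0.5j. RHP poles (Re>0): 0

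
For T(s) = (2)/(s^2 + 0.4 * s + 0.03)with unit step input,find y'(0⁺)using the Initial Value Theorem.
IVT: y'(0⁺) = lim_{s→∞} s²·Y(s) = lim_{s→∞} s·T(s).
deg(num) = 0, deg(den) = 2, relative degree = 2 ≥ 2, so s·T(s) → 0. Initial slope = 0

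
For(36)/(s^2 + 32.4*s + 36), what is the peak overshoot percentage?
Standard form: ωn²/(s²+2ζωn·s+ωn²) → ωn = 6, ζ = 2.7.
ζ ≥ 1, so the response is non-oscillatory: peak overshoot = 0%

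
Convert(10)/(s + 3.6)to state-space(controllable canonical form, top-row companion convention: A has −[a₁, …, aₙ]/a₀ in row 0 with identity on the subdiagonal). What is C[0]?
Reachable canonical form: C = numerator coefficients (right-aligned, zero-padded to length n).
num = 10, C = [[10]].
C[0] = 10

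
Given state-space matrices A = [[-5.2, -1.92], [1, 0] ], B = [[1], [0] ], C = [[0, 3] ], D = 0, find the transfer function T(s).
T(s) = C(sI - A)⁻¹B + D.
Characteristic polynomial det(sI - A) = s^2 + 5.2*s + 1.92.
Numerator from C·adj(sI-A)·B + D·det(sI-A) = 3.
T(s) = (3)/(s^2 + 5.2*s + 1.92)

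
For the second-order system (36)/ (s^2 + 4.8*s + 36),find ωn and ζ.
Standard form: ωn²/(s²+2ζωn·s+ωn²).
const=36=ωn² → ωn=6, s coeff=4.8=2ζωn → ζ=0.4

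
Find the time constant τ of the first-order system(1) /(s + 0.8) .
First-order system: τ = -1/pole. Pole = -0.8. τ = -1/(-0.8) = 1.25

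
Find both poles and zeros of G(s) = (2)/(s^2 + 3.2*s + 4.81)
Set denominator = 0: s^2 + 3.2*s + 4.81 = 0 → Poles: -1.6 + 1.5j, -1.6 - 1.5j
Numerator is a nonzero constant (2) → Zeros: none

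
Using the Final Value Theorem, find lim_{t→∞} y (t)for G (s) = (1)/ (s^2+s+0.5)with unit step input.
FVT: lim_{t→∞} y(t) = lim_{s→0} s*Y(s) where Y(s) = G(s)/s.
= lim_{s→0} G(s) = G(0) = num(0)/den(0) = 1/0.5 = 2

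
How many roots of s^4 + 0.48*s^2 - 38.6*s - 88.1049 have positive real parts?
Factor: s^4 + 0.48*s^2 - 38.6*s - 88.1049 = (s - 3.9)(s + 1.9)(s^2 + 2*s + 11.89).
Roots: -1 + 3.3j, -1 - 3.3j, -1.9, 3.9.
RHP roots (Re>0): 1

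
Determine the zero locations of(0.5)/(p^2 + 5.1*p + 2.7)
Numerator is a nonzero constant (0.5) → Zeros: none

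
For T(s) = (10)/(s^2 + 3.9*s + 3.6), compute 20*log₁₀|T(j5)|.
Substitute s = j*5: T(j5) = -0.255306 - 0.232639j.
|T(j5)| = sqrt(Re² + Im²) = 0.3454.
20*log₁₀(0.3454) = -9.23 dB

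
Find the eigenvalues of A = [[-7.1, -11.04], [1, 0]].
Eigenvalues solve det(λI - A) = 0.
Characteristic polynomial: λ^2 + 7.1*λ + 11.04 = 0.
Factor: (λ + 4.8)(λ + 2.3) = 0.
Roots: -2.3, -4.8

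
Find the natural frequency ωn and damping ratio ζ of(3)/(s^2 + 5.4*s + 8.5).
Underdamped: complex pole -2.7 + 1.1j. ωn = |pole| = 2.915, ζ = -Re(pole)/ωn = 0.9261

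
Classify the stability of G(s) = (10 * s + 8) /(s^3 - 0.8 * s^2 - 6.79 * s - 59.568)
Denominator: s^3 - 0.8*s^2 - 6.79*s - 59.568 = (s - 4.8)(s^2 + 4*s + 12.41). Poles: -2 + 2.9j, -2 - 2.9j, 4.8. Unstable (1 pole(s) in RHP)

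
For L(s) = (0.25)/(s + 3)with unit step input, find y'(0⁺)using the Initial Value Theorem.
IVT: y'(0⁺) = lim_{s→∞} s²·Y(s) = lim_{s→∞} s·L(s).
deg(num) = 0, deg(den) = 1, relative degree = 1, so s·L(s) → (leading num)/(leading den) = 0.25/1 = 0.25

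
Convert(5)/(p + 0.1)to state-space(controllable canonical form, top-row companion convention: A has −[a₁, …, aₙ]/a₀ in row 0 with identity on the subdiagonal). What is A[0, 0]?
Reachable canonical form for den = p + 0.1: top row of A = -[a₁,a₂,...,aₙ]/a₀, ones on the subdiagonal, zeros elsewhere.
A = [[-0.1]].
A[0,0] = -0.1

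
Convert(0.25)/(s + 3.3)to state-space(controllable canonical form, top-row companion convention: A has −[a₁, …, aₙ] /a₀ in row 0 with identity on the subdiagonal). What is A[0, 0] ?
Reachable canonical form for den = s + 3.3: top row of A = -[a₁,a₂,...,aₙ]/a₀, ones on the subdiagonal, zeros elsewhere.
A = [[-3.3]].
A[0,0] = -3.3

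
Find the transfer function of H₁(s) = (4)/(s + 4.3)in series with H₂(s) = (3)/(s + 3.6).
Series: H = H₁ · H₂ = (n₁·n₂)/(d₁·d₂).
Num: n₁·n₂ = 12. Den: d₁·d₂ = s^2 + 7.9*s + 15.48.
H(s) = (12)/(s^2 + 7.9*s + 15.48)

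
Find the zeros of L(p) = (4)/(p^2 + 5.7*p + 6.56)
Numerator is a nonzero constant (4) → Zeros: none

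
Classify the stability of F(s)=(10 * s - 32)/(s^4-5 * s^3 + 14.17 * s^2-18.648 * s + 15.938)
Denominator: s^4 - 5*s^3 + 14.17*s^2 - 18.648*s + 15.938 = (s^2 - 3.4*s + 6.13)(s^2 - 1.6*s + 2.6). Poles: 0.8 + 1.4j, 0.8 - 1.4j, 1.7 + 1.8j, 1.7 - 1.8j. Unstable (4 pole(s) in RHP)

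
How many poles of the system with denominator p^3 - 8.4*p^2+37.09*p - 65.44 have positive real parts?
p^3 - 8.4*p^2 + 37.09*p - 65.44 = (p - 3.2)(p^2 - 5.2*p + 20.45). Poles: 2.6 + 3.7j, 2.6 - 3.7j, 3.2. RHP poles (Re>0): 3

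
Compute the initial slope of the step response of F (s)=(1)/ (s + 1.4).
IVT: y'(0⁺) = lim_{s→∞} s²·Y(s) = lim_{s→∞} s·F(s).
deg(num) = 0, deg(den) = 1, relative degree = 1, so s·F(s) → (leading num)/(leading den) = 1/1 = 1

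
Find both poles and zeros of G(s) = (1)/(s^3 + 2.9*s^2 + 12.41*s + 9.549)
Set denominator = 0: s^3 + 2.9*s^2 + 12.41*s + 9.549 = (s + 0.9)(s^2 + 2*s + 10.61) = 0 → Poles: -0.9, -1 + 3.1j, -1 - 3.1j
Numerator is a nonzero constant (1) → Zeros: none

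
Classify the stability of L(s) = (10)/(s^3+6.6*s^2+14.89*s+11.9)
Denominator: s^3 + 6.6*s^2 + 14.89*s + 11.9 = (s + 2.8)(s^2 + 3.8*s + 4.25). Poles: -1.9 + 0.8j, -1.9 - 0.8j, -2.8. Stable (all poles in LHP)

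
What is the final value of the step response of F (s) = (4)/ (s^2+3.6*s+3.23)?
FVT: lim_{t→∞} y(t) = lim_{s→0} s*Y(s) where Y(s) = F(s)/s.
= lim_{s→0} F(s) = F(0) = num(0)/den(0) = 4/3.23 = 1.238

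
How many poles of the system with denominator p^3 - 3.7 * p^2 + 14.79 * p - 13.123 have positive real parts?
p^3 - 3.7*p^2 + 14.79*p - 13.123 = (p - 1.1)(p^2 - 2.6*p + 11.93). Poles: 1.1, 1.3 + 3.2j, 1.3 - 3.2j. RHP poles (Re>0): 3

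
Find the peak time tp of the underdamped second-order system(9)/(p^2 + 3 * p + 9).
Standard form: ωn²/(p²+2ζωn·p+ωn²) → ωn = 3, ζ = 0.5.
ωd = ωn·√(1-ζ²) = 3·√(1-0.5²) = 2.598.
tp = π/ωd = π/2.598 = 1.209 s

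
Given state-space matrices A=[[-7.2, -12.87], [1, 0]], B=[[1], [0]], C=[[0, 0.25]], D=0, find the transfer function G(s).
G(s) = C(sI - A)⁻¹B + D.
Characteristic polynomial det(sI - A) = s^2 + 7.2*s + 12.87.
Numerator from C·adj(sI-A)·B + D·det(sI-A) = 0.25.
G(s) = (0.25)/(s^2 + 7.2*s + 12.87)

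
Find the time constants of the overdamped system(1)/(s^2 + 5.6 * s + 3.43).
Overdamped: real poles at -4.9, -0.7. τ = -1/pole → τ₁ = 0.2041, τ₂ = 1.429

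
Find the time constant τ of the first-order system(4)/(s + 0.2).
First-order system: τ = -1/pole. Pole = -0.2. τ = -1/(-0.2) = 5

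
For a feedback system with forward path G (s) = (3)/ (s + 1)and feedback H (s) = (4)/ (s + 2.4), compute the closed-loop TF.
Closed-loop T = G/(1+GH).
Numerator: G_num * H_den = 3*s + 7.2.
Denominator: G_den * H_den + G_num * H_num = (s^2 + 3.4*s + 2.4) + (12) = s^2 + 3.4*s + 14.4.
T(s) = (3*s + 7.2)/(s^2 + 3.4*s + 14.4)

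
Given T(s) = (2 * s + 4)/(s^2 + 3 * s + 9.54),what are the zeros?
Set numerator = 0: 2*s + 4 = 0 → Zeros: -2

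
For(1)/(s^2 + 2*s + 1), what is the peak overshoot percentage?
Standard form: ωn²/(s²+2ζωn·s+ωn²) → ωn = 1, ζ = 1.
ζ ≥ 1, so the response is non-oscillatory: peak overshoot = 0%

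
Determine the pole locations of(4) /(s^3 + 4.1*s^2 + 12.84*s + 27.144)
Set denominator = 0: s^3 + 4.1*s^2 + 12.84*s + 27.144 = (s + 2.9)(s^2 + 1.2*s + 9.36) = 0 → Poles: -0.6 + 3j, -0.6 - 3j, -2.9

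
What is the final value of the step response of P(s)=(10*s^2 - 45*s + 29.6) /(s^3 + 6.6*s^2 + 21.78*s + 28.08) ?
FVT: lim_{t→∞} y(t) = lim_{s→0} s*Y(s) where Y(s) = P(s)/s.
= lim_{s→0} P(s) = P(0) = num(0)/den(0) = 29.6/28.08 = 1.054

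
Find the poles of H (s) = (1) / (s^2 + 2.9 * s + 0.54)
Set denominator = 0: s^2 + 2.9*s + 0.54 = (s + 0.2)(s + 2.7) = 0 → Poles: -0.2, -2.7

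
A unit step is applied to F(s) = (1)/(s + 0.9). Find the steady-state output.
FVT: lim_{t→∞} y(t) = lim_{s→0} s*Y(s) where Y(s) = F(s)/s.
= lim_{s→0} F(s) = F(0) = num(0)/den(0) = 1/0.9 = 1.111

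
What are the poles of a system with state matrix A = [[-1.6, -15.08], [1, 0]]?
Eigenvalues solve det(λI - A) = 0.
Characteristic polynomial: λ^2 + 1.6*λ + 15.08 = 0.
Roots: -0.8 + 3.8j, -0.8 - 3.8j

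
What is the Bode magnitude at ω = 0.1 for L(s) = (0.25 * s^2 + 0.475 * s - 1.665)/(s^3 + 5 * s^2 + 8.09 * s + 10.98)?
Substitute s = j*0.1: L(j0.1) = -0.151413 + 0.015539j.
|L(j0.1)| = sqrt(Re² + Im²) = 0.1522.
20*log₁₀(0.1522) = -16.35 dB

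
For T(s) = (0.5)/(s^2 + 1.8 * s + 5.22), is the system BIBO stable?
Denominator: s^2 + 1.8*s + 5.22. Poles: -0.9 + 2.1j, -0.9 - 2.1j. All Re(p)<0: Yes (stable)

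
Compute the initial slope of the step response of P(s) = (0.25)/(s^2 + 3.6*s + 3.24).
IVT: y'(0⁺) = lim_{s→∞} s²·Y(s) = lim_{s→∞} s·P(s).
deg(num) = 0, deg(den) = 2, relative degree = 2 ≥ 2, so s·P(s) → 0. Initial slope = 0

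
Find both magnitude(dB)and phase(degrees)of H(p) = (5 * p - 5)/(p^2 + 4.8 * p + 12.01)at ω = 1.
Substitute p = j*1: H(j1) = -0.215236 + 0.547969j.
|H| = 20*log₁₀(sqrt(Re²+Im²)) = -4.60 dB.
∠H = atan2(Im, Re) = 111.44°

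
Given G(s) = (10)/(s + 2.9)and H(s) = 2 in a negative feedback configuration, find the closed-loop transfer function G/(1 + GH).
Closed-loop T = G/(1+GH).
Numerator: G_num * H_den = 10.
Denominator: G_den * H_den + G_num * H_num = (s + 2.9) + (20) = s + 22.9.
T(s) = (10)/(s + 22.9)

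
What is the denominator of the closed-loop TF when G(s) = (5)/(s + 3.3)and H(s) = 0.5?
Characteristic poly = G_den * H_den + G_num * H_num = (s + 3.3) + (2.5) = s + 5.8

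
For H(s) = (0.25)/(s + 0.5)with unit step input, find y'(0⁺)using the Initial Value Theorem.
IVT: y'(0⁺) = lim_{s→∞} s²·Y(s) = lim_{s→∞} s·H(s).
deg(num) = 0, deg(den) = 1, relative degree = 1, so s·H(s) → (leading num)/(leading den) = 0.25/1 = 0.25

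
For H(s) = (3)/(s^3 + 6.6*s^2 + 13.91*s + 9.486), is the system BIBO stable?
Denominator: s^3 + 6.6*s^2 + 13.91*s + 9.486 = (s + 3.1)(s + 1.7)(s + 1.8). Poles: -1.7, -1.8, -3.1. All Re(p)<0: Yes (stable)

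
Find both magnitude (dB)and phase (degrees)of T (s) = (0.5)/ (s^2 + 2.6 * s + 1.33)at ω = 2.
Substitute s = j*2: T(j2) = -0.0390706 - 0.0760926j.
|T| = 20*log₁₀(sqrt(Re²+Im²)) = -21.36 dB.
∠T = atan2(Im, Re) = -117.18°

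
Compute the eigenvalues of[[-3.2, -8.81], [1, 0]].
Eigenvalues solve det(λI - A) = 0.
Characteristic polynomial: λ^2 + 3.2*λ + 8.81 = 0.
Roots: -1.6 + 2.5j, -1.6 - 2.5j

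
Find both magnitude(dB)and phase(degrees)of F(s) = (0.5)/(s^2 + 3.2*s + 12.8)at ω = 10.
Substitute s = j*10: F(j10) = -0.00505341 - 0.00185446j.
|F| = 20*log₁₀(sqrt(Re²+Im²)) = -45.38 dB.
∠F = atan2(Im, Re) = -159.85°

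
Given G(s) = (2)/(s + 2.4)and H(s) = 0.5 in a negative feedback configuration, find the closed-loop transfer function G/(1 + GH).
Closed-loop T = G/(1+GH).
Numerator: G_num * H_den = 2.
Denominator: G_den * H_den + G_num * H_num = (s + 2.4) + (1) = s + 3.4.
T(s) = (2)/(s + 3.4)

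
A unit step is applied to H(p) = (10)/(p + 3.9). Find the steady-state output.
FVT: lim_{t→∞} y(t) = lim_{p→0} p*Y(p) where Y(p) = H(p)/p.
= lim_{p→0} H(p) = H(0) = num(0)/den(0) = 10/3.9 = 2.564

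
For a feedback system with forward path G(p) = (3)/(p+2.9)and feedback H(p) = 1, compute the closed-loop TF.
Closed-loop T = G/(1+GH).
Numerator: G_num * H_den = 3.
Denominator: G_den * H_den + G_num * H_num = (p + 2.9) + (3) = p + 5.9.
T(p) = (3)/(p + 5.9)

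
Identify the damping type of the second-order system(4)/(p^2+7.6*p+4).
Standard form: ωn²/(p²+2ζωn·p+ωn²) gives ωn=2, ζ=1.9.
Overdamped (ζ = 1.9 > 1)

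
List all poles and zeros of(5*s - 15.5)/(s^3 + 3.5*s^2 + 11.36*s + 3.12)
Set denominator = 0: s^3 + 3.5*s^2 + 11.36*s + 3.12 = (s + 0.3)(s^2 + 3.2*s + 10.4) = 0 → Poles: -0.3, -1.6 + 2.8j, -1.6 - 2.8j
Set numerator = 0: 5*s - 15.5 = 0 → Zeros: 3.1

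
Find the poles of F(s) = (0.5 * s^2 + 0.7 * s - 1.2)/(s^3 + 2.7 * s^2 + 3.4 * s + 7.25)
Set denominator = 0: s^3 + 2.7*s^2 + 3.4*s + 7.25 = (s + 2.5)(s^2 + 0.2*s + 2.9) = 0 → Poles: -0.1 + 1.7j, -0.1 - 1.7j, -2.5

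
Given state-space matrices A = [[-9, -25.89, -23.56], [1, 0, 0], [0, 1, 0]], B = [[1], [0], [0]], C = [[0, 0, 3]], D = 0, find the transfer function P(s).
P(s) = C(sI - A)⁻¹B + D.
Characteristic polynomial det(sI - A) = s^3 + 9*s^2 + 25.89*s + 23.56.
Numerator from C·adj(sI-A)·B + D·det(sI-A) = 3.
P(s) = (3)/(s^3 + 9*s^2 + 25.89*s + 23.56)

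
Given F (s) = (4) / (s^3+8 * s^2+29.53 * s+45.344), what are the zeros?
Numerator is a nonzero constant (4) → Zeros: none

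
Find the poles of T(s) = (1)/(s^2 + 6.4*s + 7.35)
Set denominator = 0: s^2 + 6.4*s + 7.35 = (s + 1.5)(s + 4.9) = 0 → Poles: -1.5, -4.9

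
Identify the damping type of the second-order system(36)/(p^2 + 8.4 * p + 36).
Standard form: ωn²/(p²+2ζωn·p+ωn²) gives ωn=6, ζ=0.7.
Underdamped (ζ = 0.7 < 1)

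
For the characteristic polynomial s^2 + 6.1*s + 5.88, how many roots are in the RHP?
s^2 + 6.1*s + 5.88 = (s + 4.9)(s + 1.2). Poles: -1.2, -4.9. RHP poles (Re>0): 0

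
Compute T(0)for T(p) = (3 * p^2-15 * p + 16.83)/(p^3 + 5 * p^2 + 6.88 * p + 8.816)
DC gain = T(0) = num(0)/den(0) = 16.83/8.816 = 1.909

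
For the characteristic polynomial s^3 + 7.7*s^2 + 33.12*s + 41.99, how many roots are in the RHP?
s^3 + 7.7*s^2 + 33.12*s + 41.99 = (s + 1.9)(s^2 + 5.8*s + 22.1). Poles: -1.9, -2.9 + 3.7j, -2.9 - 3.7j. RHP poles (Re>0): 0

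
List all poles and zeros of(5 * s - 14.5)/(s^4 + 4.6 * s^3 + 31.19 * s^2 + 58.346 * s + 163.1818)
Set denominator = 0: s^4 + 4.6*s^3 + 31.19*s^2 + 58.346*s + 163.1818 = (s^2 + 2*s + 10.61)(s^2 + 2.6*s + 15.38) = 0 → Poles: -1 + 3.1j, -1 - 3.1j, -1.3 + 3.7j, -1.3 - 3.7j
Set numerator = 0: 5*s - 14.5 = 0 → Zeros: 2.9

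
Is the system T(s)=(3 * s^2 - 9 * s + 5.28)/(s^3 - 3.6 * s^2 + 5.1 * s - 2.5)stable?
Denominator: s^3 - 3.6*s^2 + 5.1*s - 2.5 = (s - 1)(s^2 - 2.6*s + 2.5). Poles: 1, 1.3 + 0.9j, 1.3 - 0.9j. All Re(p)<0: No (unstable)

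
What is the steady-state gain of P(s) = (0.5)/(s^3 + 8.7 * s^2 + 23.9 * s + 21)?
DC gain = P(0) = num(0)/den(0) = 0.5/21 = 0.02381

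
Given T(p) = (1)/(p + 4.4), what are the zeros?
Numerator is a nonzero constant (1) → Zeros: none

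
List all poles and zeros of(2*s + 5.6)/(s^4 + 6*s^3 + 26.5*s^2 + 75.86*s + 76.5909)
Set denominator = 0: s^4 + 6*s^3 + 26.5*s^2 + 75.86*s + 76.5909 = (s + 2.7)(s + 1.9)(s^2 + 1.4*s + 14.93) = 0 → Poles: -0.7 + 3.8j, -0.7 - 3.8j, -1.9, -2.7
Set numerator = 0: 2*s + 5.6 = 0 → Zeros: -2.8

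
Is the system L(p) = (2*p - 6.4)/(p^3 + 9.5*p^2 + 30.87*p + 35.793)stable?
Denominator: p^3 + 9.5*p^2 + 30.87*p + 35.793 = (p + 4.1)(p^2 + 5.4*p + 8.73). Poles: -2.7 + 1.2j, -2.7 - 1.2j, -4.1. All Re(p)<0: Yes (stable)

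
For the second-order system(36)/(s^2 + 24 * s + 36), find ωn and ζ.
Standard form: ωn²/(s²+2ζωn·s+ωn²).
const=36=ωn² → ωn=6, s coeff=24=2ζωn → ζ=2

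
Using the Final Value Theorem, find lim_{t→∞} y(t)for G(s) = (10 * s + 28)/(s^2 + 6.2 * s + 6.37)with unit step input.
FVT: lim_{t→∞} y(t) = lim_{s→0} s*Y(s) where Y(s) = G(s)/s.
= lim_{s→0} G(s) = G(0) = num(0)/den(0) = 28/6.37 = 4.396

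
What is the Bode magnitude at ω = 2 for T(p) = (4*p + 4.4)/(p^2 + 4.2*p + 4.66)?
Substitute p = j*2: T(j2) = 0.987441 - 0.446225j.
|T(j2)| = sqrt(Re² + Im²) = 1.084.
20*log₁₀(1.084) = 0.70 dB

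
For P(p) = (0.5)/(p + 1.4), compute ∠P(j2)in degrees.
Substitute p = j*2: P(j2) = 0.11745 - 0.167785j.
∠P(j2) = atan2(Im, Re) = atan2(-0.167785, 0.11745) = -55.01°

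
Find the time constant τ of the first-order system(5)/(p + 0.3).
First-order system: τ = -1/pole. Pole = -0.3. τ = -1/(-0.3) = 3.333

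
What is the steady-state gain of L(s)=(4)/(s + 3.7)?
DC gain = L(0) = num(0)/den(0) = 4/3.7 = 1.081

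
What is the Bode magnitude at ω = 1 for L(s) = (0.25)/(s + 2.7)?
Substitute s = j*1: L(j1) = 0.0814234 - 0.0301568j.
|L(j1)| = sqrt(Re² + Im²) = 0.08683.
20*log₁₀(0.08683) = -21.23 dB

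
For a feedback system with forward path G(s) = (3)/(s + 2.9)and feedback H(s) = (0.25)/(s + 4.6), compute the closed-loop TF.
Closed-loop T = G/(1+GH).
Numerator: G_num * H_den = 3*s + 13.8.
Denominator: G_den * H_den + G_num * H_num = (s^2 + 7.5*s + 13.34) + (0.75) = s^2 + 7.5*s + 14.09.
T(s) = (3*s + 13.8)/(s^2 + 7.5*s + 14.09)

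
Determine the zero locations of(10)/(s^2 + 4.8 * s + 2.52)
Numerator is a nonzero constant (10) → Zeros: none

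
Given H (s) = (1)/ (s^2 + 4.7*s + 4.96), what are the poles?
Set denominator = 0: s^2 + 4.7*s + 4.96 = (s + 3.1)(s + 1.6) = 0 → Poles: -1.6, -3.1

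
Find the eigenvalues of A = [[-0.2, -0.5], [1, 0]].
Eigenvalues solve det(λI - A) = 0.
Characteristic polynomial: λ^2 + 0.2*λ + 0.5 = 0.
Roots: -0.1 + 0.7j, -0.1 - 0.7j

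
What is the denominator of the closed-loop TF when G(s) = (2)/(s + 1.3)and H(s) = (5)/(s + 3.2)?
Characteristic poly = G_den * H_den + G_num * H_num = (s^2 + 4.5*s + 4.16) + (10) = s^2 + 4.5*s + 14.16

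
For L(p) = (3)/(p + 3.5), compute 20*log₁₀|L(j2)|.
Substitute p = j*2: L(j2) = 0.646154 - 0.369231j.
|L(j2)| = sqrt(Re² + Im²) = 0.7442.
20*log₁₀(0.7442) = -2.57 dB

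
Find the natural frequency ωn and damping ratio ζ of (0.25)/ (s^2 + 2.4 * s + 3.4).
Underdamped: complex pole -1.2 + 1.4j. ωn = |pole| = 1.844, ζ = -Re(pole)/ωn = 0.6508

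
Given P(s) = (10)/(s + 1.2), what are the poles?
Set denominator = 0: s + 1.2 = 0 → Poles: -1.2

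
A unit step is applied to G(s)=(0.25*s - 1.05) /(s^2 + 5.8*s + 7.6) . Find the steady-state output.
FVT: lim_{t→∞} y(t) = lim_{s→0} s*Y(s) where Y(s) = G(s)/s.
= lim_{s→0} G(s) = G(0) = num(0)/den(0) = -1.05/7.6 = -0.1382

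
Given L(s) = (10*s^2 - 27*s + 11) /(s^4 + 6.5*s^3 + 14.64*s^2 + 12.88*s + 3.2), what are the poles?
Set denominator = 0: s^4 + 6.5*s^3 + 14.64*s^2 + 12.88*s + 3.2 = (s + 2)(s + 0.4)(s + 1.6)(s + 2.5) = 0 → Poles: -0.4, -1.6, -2, -2.5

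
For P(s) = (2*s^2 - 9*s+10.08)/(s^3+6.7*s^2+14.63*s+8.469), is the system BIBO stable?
Denominator: s^3 + 6.7*s^2 + 14.63*s + 8.469 = (s + 0.9)(s^2 + 5.8*s + 9.41). Poles: -0.9, -2.9 + 1j, -2.9 - 1j. All Re(p)<0: Yes (stable)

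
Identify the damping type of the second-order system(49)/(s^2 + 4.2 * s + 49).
Standard form: ωn²/(s²+2ζωn·s+ωn²) gives ωn=7, ζ=0.3.
Underdamped (ζ = 0.3 < 1)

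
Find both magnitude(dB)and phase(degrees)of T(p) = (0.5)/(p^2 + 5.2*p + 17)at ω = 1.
Substitute p = j*1: T(j1) = 0.0282646 - 0.00918598j.
|T| = 20*log₁₀(sqrt(Re²+Im²)) = -30.54 dB.
∠T = atan2(Im, Re) = -18.00°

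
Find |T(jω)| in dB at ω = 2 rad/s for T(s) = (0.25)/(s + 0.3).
Substitute s = j*2: T(j2) = 0.0183374 - 0.122249j.
|T(j2)| = sqrt(Re² + Im²) = 0.1236.
20*log₁₀(0.1236) = -18.16 dB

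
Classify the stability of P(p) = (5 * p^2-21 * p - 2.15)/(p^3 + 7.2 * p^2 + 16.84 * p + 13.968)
Denominator: p^3 + 7.2*p^2 + 16.84*p + 13.968 = (p + 3.6)(p^2 + 3.6*p + 3.88). Poles: -1.8 + 0.8j, -1.8 - 0.8j, -3.6. Stable (all poles in LHP)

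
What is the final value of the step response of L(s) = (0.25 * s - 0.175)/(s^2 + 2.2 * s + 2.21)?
FVT: lim_{t→∞} y(t) = lim_{s→0} s*Y(s) where Y(s) = L(s)/s.
= lim_{s→0} L(s) = L(0) = num(0)/den(0) = -0.175/2.21 = -0.07919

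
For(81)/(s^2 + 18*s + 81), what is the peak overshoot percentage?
Standard form: ωn²/(s²+2ζωn·s+ωn²) → ωn = 9, ζ = 1.
ζ ≥ 1, so the response is non-oscillatory: peak overshoot = 0%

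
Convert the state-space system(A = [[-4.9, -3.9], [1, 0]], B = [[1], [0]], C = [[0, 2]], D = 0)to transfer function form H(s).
H(s) = C(sI - A)⁻¹B + D.
Characteristic polynomial det(sI - A) = s^2 + 4.9*s + 3.9.
Numerator from C·adj(sI-A)·B + D·det(sI-A) = 2.
H(s) = (2)/(s^2 + 4.9*s + 3.9)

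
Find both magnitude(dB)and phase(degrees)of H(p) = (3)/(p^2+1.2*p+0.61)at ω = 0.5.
Substitute p = j*0.5: H(j0.5) = 2.20588 - 3.67647j.
|H| = 20*log₁₀(sqrt(Re²+Im²)) = 12.64 dB.
∠H = atan2(Im, Re) = -59.04°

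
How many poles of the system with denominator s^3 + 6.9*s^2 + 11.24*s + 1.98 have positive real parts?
s^3 + 6.9*s^2 + 11.24*s + 1.98 = (s + 0.2)(s + 4.5)(s + 2.2). Poles: -0.2, -2.2, -4.5. RHP poles (Re>0): 0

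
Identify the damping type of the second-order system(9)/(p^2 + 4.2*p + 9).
Standard form: ωn²/(p²+2ζωn·p+ωn²) gives ωn=3, ζ=0.7.
Underdamped (ζ = 0.7 < 1)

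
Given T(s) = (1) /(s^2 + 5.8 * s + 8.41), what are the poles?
Set denominator = 0: s^2 + 5.8*s + 8.41 = (s + 2.9)(s + 2.9) = 0 → Poles: -2.9, -2.9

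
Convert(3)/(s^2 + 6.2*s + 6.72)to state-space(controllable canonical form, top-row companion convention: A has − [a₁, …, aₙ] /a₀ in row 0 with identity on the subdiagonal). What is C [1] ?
Reachable canonical form: C = numerator coefficients (right-aligned, zero-padded to length n).
num = 3, C = [[0, 3]].
C[1] = 3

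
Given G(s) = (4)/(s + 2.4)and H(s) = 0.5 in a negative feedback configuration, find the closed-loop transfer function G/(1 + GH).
Closed-loop T = G/(1+GH).
Numerator: G_num * H_den = 4.
Denominator: G_den * H_den + G_num * H_num = (s + 2.4) + (2) = s + 4.4.
T(s) = (4)/(s + 4.4)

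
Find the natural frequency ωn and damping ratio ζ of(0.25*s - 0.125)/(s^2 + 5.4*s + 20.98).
Underdamped: complex pole -2.7 + 3.7j. ωn = |pole| = 4.58, ζ = -Re(pole)/ωn = 0.5895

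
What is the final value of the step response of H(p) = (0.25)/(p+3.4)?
FVT: lim_{t→∞} y(t) = lim_{p→0} p*Y(p) where Y(p) = H(p)/p.
= lim_{p→0} H(p) = H(0) = num(0)/den(0) = 0.25/3.4 = 0.07353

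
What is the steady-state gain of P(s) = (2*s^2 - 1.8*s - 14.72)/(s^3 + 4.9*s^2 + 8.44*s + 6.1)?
DC gain = P(0) = num(0)/den(0) = -14.72/6.1 = -2.413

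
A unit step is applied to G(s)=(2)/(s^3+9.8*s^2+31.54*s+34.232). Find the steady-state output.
FVT: lim_{t→∞} y(t) = lim_{s→0} s*Y(s) where Y(s) = G(s)/s.
= lim_{s→0} G(s) = G(0) = num(0)/den(0) = 2/34.232 = 0.05842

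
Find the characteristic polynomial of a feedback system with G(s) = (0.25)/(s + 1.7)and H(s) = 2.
Characteristic poly = G_den * H_den + G_num * H_num = (s + 1.7) + (0.5) = s + 2.2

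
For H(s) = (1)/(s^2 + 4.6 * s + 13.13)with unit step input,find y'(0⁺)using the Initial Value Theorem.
IVT: y'(0⁺) = lim_{s→∞} s²·Y(s) = lim_{s→∞} s·H(s).
deg(num) = 0, deg(den) = 2, relative degree = 2 ≥ 2, so s·H(s) → 0. Initial slope = 0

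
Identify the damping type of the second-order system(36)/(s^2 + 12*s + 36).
Standard form: ωn²/(s²+2ζωn·s+ωn²) gives ωn=6, ζ=1.
Critically damped (ζ = 1)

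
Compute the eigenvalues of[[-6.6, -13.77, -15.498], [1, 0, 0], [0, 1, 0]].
Eigenvalues solve det(λI - A) = 0.
Characteristic polynomial: λ^3 + 6.6*λ^2 + 13.77*λ + 15.498 = 0.
Factor: (λ + 4.2)(λ^2 + 2.4*λ + 3.69) = 0.
Roots: -1.2 + 1.5j, -1.2 - 1.5j, -4.2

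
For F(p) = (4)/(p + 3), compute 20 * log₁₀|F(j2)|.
Substitute p = j*2: F(j2) = 0.923077 - 0.615385j.
|F(j2)| = sqrt(Re² + Im²) = 1.109.
20*log₁₀(1.109) = 0.90 dB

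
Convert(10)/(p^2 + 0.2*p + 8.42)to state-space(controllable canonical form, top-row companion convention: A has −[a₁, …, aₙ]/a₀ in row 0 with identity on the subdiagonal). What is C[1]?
Reachable canonical form: C = numerator coefficients (right-aligned, zero-padded to length n).
num = 10, C = [[0, 10]].
C[1] = 10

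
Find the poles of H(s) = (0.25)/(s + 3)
Set denominator = 0: s + 3 = 0 → Poles: -3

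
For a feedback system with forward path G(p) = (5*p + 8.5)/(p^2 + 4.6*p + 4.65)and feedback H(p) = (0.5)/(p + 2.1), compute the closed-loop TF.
Closed-loop T = G/(1+GH).
Numerator: G_num * H_den = 5*p^2 + 19*p + 17.85.
Denominator: G_den * H_den + G_num * H_num = (p^3 + 6.7*p^2 + 14.31*p + 9.765) + (2.5*p + 4.25) = p^3 + 6.7*p^2 + 16.81*p + 14.015.
T(p) = (5*p^2 + 19*p + 17.85)/(p^3 + 6.7*p^2 + 16.81*p + 14.015)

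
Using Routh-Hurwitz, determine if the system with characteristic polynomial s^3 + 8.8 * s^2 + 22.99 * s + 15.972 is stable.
Routh array:
s^3: [1, 22.99]; s^2: [8.8, 15.972]; s^1: [21.175]; s^0: [15.972]
First column: [1, 8.8, 21.175, 15.972]. Sign changes = 0.
Yes, stable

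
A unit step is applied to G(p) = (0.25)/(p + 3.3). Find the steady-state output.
FVT: lim_{t→∞} y(t) = lim_{p→0} p*Y(p) where Y(p) = G(p)/p.
= lim_{p→0} G(p) = G(0) = num(0)/den(0) = 0.25/3.3 = 0.07576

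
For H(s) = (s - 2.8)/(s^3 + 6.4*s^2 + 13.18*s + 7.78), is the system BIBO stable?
Denominator: s^3 + 6.4*s^2 + 13.18*s + 7.78 = (s + 1)(s^2 + 5.4*s + 7.78). Poles: -1, -2.7 + 0.7j, -2.7 - 0.7j. All Re(p)<0: Yes (stable)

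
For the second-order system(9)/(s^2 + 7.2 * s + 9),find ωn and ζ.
Standard form: ωn²/(s²+2ζωn·s+ωn²).
const=9=ωn² → ωn=3, s coeff=7.2=2ζωn → ζ=1.2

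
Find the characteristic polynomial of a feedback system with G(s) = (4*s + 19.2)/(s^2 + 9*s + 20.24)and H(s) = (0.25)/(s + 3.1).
Characteristic poly = G_den * H_den + G_num * H_num = (s^3 + 12.1*s^2 + 48.14*s + 62.744) + (s + 4.8) = s^3 + 12.1*s^2 + 49.14*s + 67.544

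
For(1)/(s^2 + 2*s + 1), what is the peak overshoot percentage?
Standard form: ωn²/(s²+2ζωn·s+ωn²) → ωn = 1, ζ = 1.
ζ ≥ 1, so the response is non-oscillatory: peak overshoot = 0%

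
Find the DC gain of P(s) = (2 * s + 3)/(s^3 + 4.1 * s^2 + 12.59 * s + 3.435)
DC gain = P(0) = num(0)/den(0) = 3/3.435 = 0.8734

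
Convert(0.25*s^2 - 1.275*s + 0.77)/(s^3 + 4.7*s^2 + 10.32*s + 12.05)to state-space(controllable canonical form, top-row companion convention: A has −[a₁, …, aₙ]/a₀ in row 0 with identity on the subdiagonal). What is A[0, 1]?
Reachable canonical form for den = s^3 + 4.7*s^2 + 10.32*s + 12.05: top row of A = -[a₁,a₂,...,aₙ]/a₀, ones on the subdiagonal, zeros elsewhere.
A = [[-4.7, -10.32, -12.05], [1, 0, 0], [0, 1, 0]].
A[0,1] = -10.32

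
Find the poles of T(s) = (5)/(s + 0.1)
Set denominator = 0: s + 0.1 = 0 → Poles: -0.1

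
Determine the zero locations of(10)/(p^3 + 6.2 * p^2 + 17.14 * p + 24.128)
Numerator is a nonzero constant (10) → Zeros: none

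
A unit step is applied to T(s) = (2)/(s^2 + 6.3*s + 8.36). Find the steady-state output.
FVT: lim_{t→∞} y(t) = lim_{s→0} s*Y(s) where Y(s) = T(s)/s.
= lim_{s→0} T(s) = T(0) = num(0)/den(0) = 2/8.36 = 0.2392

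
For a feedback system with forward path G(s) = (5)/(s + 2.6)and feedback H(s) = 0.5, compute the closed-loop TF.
Closed-loop T = G/(1+GH).
Numerator: G_num * H_den = 5.
Denominator: G_den * H_den + G_num * H_num = (s + 2.6) + (2.5) = s + 5.1.
T(s) = (5)/(s + 5.1)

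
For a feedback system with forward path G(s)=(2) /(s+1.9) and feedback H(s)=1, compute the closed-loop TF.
Closed-loop T = G/(1+GH).
Numerator: G_num * H_den = 2.
Denominator: G_den * H_den + G_num * H_num = (s + 1.9) + (2) = s + 3.9.
T(s) = (2)/(s + 3.9)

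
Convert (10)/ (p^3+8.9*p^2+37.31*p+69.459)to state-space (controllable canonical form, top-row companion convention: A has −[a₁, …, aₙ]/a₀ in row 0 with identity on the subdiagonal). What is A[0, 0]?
Reachable canonical form for den = p^3 + 8.9*p^2 + 37.31*p + 69.459: top row of A = -[a₁,a₂,...,aₙ]/a₀, ones on the subdiagonal, zeros elsewhere.
A = [[-8.9, -37.31, -69.459], [1, 0, 0], [0, 1, 0]].
A[0,0] = -8.9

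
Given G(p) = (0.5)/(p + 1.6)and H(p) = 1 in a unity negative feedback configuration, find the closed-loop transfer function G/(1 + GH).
Closed-loop T = G/(1+GH).
Numerator: G_num * H_den = 0.5.
Denominator: G_den * H_den + G_num * H_num = (p + 1.6) + (0.5) = p + 2.1.
T(p) = (0.5)/(p + 2.1)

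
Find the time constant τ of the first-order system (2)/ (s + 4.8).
First-order system: τ = -1/pole. Pole = -4.8. τ = -1/(-4.8) = 0.2083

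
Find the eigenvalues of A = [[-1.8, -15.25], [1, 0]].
Eigenvalues solve det(λI - A) = 0.
Characteristic polynomial: λ^2 + 1.8*λ + 15.25 = 0.
Roots: -0.9 + 3.8j, -0.9 - 3.8j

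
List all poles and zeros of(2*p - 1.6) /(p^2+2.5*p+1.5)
Set denominator = 0: p^2 + 2.5*p + 1.5 = (p + 1)(p + 1.5) = 0 → Poles: -1, -1.5
Set numerator = 0: 2*p - 1.6 = 0 → Zeros: 0.8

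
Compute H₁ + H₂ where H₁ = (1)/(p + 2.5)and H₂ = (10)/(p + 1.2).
Parallel: H = H₁ + H₂ = (n₁·d₂ + n₂·d₁)/(d₁·d₂).
n₁·d₂ = p + 1.2. n₂·d₁ = 10*p + 25. Sum = 11*p + 26.2. d₁·d₂ = p^2 + 3.7*p + 3.
H(p) = (11*p + 26.2)/(p^2 + 3.7*p + 3)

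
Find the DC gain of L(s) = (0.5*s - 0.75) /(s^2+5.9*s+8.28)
DC gain = L(0) = num(0)/den(0) = -0.75/8.28 = -0.09058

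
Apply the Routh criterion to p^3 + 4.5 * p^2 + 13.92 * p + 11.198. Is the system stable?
Routh array:
p^3: [1, 13.92]; p^2: [4.5, 11.198]; p^1: [11.4316]; p^0: [11.198]
First column: [1, 4.5, 11.4316, 11.198]. Sign changes = 0.
Yes, stable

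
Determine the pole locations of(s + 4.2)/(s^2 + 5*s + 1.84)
Set denominator = 0: s^2 + 5*s + 1.84 = (s + 4.6)(s + 0.4) = 0 → Poles: -0.4, -4.6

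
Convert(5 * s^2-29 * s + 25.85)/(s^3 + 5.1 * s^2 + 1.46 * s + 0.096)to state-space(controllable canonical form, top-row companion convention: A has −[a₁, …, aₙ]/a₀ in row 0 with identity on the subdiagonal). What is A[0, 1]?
Reachable canonical form for den = s^3 + 5.1*s^2 + 1.46*s + 0.096: top row of A = -[a₁,a₂,...,aₙ]/a₀, ones on the subdiagonal, zeros elsewhere.
A = [[-5.1, -1.46, -0.096], [1, 0, 0], [0, 1, 0]].
A[0,1] = -1.46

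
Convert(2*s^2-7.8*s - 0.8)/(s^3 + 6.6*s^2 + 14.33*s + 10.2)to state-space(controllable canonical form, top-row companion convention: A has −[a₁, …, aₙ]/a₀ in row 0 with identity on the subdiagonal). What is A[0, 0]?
Reachable canonical form for den = s^3 + 6.6*s^2 + 14.33*s + 10.2: top row of A = -[a₁,a₂,...,aₙ]/a₀, ones on the subdiagonal, zeros elsewhere.
A = [[-6.6, -14.33, -10.2], [1, 0, 0], [0, 1, 0]].
A[0,0] = -6.6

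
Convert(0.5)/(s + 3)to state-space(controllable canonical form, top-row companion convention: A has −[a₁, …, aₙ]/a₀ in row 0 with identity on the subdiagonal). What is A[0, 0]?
Reachable canonical form for den = s + 3: top row of A = -[a₁,a₂,...,aₙ]/a₀, ones on the subdiagonal, zeros elsewhere.
A = [[-3]].
A[0,0] = -3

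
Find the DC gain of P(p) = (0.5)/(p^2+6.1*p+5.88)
DC gain = P(0) = num(0)/den(0) = 0.5/5.88 = 0.08503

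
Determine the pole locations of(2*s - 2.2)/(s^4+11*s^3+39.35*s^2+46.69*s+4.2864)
Set denominator = 0: s^4 + 11*s^3 + 39.35*s^2 + 46.69*s + 4.2864 = (s + 4.7)(s + 3.8)(s + 2.4)(s + 0.1) = 0 → Poles: -0.1, -2.4, -3.8, -4.7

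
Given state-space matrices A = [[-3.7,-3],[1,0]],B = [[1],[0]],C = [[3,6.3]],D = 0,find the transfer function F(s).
F(s) = C(sI - A)⁻¹B + D.
Characteristic polynomial det(sI - A) = s^2 + 3.7*s + 3.
Numerator from C·adj(sI-A)·B + D·det(sI-A) = 3*s + 6.3.
F(s) = (3*s + 6.3)/(s^2 + 3.7*s + 3)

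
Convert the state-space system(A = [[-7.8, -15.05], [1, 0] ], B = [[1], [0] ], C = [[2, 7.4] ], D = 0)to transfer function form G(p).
G(p) = C(pI - A)⁻¹B + D.
Characteristic polynomial det(pI - A) = p^2 + 7.8*p + 15.05.
Numerator from C·adj(pI-A)·B + D·det(pI-A) = 2*p + 7.4.
G(p) = (2*p + 7.4)/(p^2 + 7.8*p + 15.05)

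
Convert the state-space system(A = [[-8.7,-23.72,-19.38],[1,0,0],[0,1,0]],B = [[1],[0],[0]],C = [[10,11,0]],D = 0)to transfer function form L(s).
L(s) = C(sI - A)⁻¹B + D.
Characteristic polynomial det(sI - A) = s^3 + 8.7*s^2 + 23.72*s + 19.38.
Numerator from C·adj(sI-A)·B + D·det(sI-A) = 10*s^2 + 11*s.
L(s) = (10*s^2 + 11*s)/(s^3 + 8.7*s^2 + 23.72*s + 19.38)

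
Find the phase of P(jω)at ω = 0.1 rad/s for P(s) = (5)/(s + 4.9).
Substitute s = j*0.1: P(j0.1) = 1.01998 - 0.020816j.
∠P(j0.1) = atan2(Im, Re) = atan2(-0.020816, 1.01998) = -1.17°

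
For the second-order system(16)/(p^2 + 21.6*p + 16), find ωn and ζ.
Standard form: ωn²/(p²+2ζωn·p+ωn²).
const=16=ωn² → ωn=4, p coeff=21.6=2ζωn → ζ=2.7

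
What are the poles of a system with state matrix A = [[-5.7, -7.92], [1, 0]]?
Eigenvalues solve det(λI - A) = 0.
Characteristic polynomial: λ^2 + 5.7*λ + 7.92 = 0.
Factor: (λ + 3.3)(λ + 2.4) = 0.
Roots: -2.4, -3.3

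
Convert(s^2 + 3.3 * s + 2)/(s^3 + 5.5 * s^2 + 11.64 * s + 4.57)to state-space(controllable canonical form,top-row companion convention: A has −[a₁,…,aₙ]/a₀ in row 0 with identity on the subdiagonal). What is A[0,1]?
Reachable canonical form for den = s^3 + 5.5*s^2 + 11.64*s + 4.57: top row of A = -[a₁,a₂,...,aₙ]/a₀, ones on the subdiagonal, zeros elsewhere.
A = [[-5.5, -11.64, -4.57], [1, 0, 0], [0, 1, 0]].
A[0,1] = -11.64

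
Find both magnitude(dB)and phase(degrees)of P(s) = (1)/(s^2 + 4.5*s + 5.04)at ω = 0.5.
Substitute s = j*0.5: P(j0.5) = 0.171031 - 0.0803382j.
|P| = 20*log₁₀(sqrt(Re²+Im²)) = -14.47 dB.
∠P = atan2(Im, Re) = -25.16°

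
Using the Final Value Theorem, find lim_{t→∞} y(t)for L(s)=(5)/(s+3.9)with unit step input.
FVT: lim_{t→∞} y(t) = lim_{s→0} s*Y(s) where Y(s) = L(s)/s.
= lim_{s→0} L(s) = L(0) = num(0)/den(0) = 5/3.9 = 1.282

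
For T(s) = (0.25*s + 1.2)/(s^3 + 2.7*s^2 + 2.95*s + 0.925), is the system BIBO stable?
Denominator: s^3 + 2.7*s^2 + 2.95*s + 0.925 = (s + 0.5)(s^2 + 2.2*s + 1.85). Poles: -0.5, -1.1 + 0.8j, -1.1 - 0.8j. All Re(p)<0: Yes (stable)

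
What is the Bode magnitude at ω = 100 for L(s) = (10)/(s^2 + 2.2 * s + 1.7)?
Substitute s = j*100: L(j100) = -0.000999686 - 2.19968e-05j.
|L(j100)| = sqrt(Re² + Im²) = 0.0009999.
20*log₁₀(0.0009999) = -60.00 dB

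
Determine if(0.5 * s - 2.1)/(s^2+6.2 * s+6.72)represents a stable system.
Denominator: s^2 + 6.2*s + 6.72 = (s + 1.4)(s + 4.8). Poles: -1.4, -4.8. All Re(p)<0: Yes (stable)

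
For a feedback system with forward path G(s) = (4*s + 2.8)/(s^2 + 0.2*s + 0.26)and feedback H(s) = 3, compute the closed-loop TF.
Closed-loop T = G/(1+GH).
Numerator: G_num * H_den = 4*s + 2.8.
Denominator: G_den * H_den + G_num * H_num = (s^2 + 0.2*s + 0.26) + (12*s + 8.4) = s^2 + 12.2*s + 8.66.
T(s) = (4*s + 2.8)/(s^2 + 12.2*s + 8.66)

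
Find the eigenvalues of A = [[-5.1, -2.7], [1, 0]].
Eigenvalues solve det(λI - A) = 0.
Characteristic polynomial: λ^2 + 5.1*λ + 2.7 = 0.
Factor: (λ + 0.6)(λ + 4.5) = 0.
Roots: -0.6, -4.5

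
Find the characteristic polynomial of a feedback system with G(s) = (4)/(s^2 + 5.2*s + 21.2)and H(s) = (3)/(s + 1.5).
Characteristic poly = G_den * H_den + G_num * H_num = (s^3 + 6.7*s^2 + 29*s + 31.8) + (12) = s^3 + 6.7*s^2 + 29*s + 43.8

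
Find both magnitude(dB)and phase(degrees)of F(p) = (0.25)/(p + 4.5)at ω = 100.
Substitute p = j*100: F(j100) = 0.000112273 - 0.00249495j.
|F| = 20*log₁₀(sqrt(Re²+Im²)) = -52.05 dB.
∠F = atan2(Im, Re) = -87.42°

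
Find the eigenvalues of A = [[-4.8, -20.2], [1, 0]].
Eigenvalues solve det(λI - A) = 0.
Characteristic polynomial: λ^2 + 4.8*λ + 20.2 = 0.
Roots: -2.4 + 3.8j, -2.4 - 3.8j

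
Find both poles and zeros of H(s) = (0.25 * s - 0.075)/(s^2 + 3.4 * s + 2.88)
Set denominator = 0: s^2 + 3.4*s + 2.88 = (s + 1.8)(s + 1.6) = 0 → Poles: -1.6, -1.8
Set numerator = 0: 0.25*s - 0.075 = 0 → Zeros: 0.3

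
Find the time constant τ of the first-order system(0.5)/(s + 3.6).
First-order system: τ = -1/pole. Pole = -3.6. τ = -1/(-3.6) = 0.2778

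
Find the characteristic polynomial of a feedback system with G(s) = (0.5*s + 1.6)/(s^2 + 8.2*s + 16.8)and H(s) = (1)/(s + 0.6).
Characteristic poly = G_den * H_den + G_num * H_num = (s^3 + 8.8*s^2 + 21.72*s + 10.08) + (0.5*s + 1.6) = s^3 + 8.8*s^2 + 22.22*s + 11.68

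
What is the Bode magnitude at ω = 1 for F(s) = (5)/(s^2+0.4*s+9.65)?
Substitute s = j*1: F(j1) = 0.576801 - 0.0266729j.
|F(j1)| = sqrt(Re² + Im²) = 0.5774.
20*log₁₀(0.5774) = -4.77 dB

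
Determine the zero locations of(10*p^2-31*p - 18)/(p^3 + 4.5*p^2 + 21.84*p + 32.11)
Set numerator = 0: 10*p^2 - 31*p - 18 = 10*(p + 0.5)(p - 3.6) = 0 → Zeros: -0.5, 3.6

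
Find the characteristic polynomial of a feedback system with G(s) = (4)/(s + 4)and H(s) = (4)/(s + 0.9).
Characteristic poly = G_den * H_den + G_num * H_num = (s^2 + 4.9*s + 3.6) + (16) = s^2 + 4.9*s + 19.6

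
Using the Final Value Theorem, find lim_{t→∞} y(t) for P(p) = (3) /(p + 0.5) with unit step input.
FVT: lim_{t→∞} y(t) = lim_{p→0} p*Y(p) where Y(p) = P(p)/p.
= lim_{p→0} P(p) = P(0) = num(0)/den(0) = 3/0.5 = 6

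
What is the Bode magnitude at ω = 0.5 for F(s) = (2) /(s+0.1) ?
Substitute s = j*0.5: F(j0.5) = 0.769231 - 3.84615j.
|F(j0.5)| = sqrt(Re² + Im²) = 3.922.
20*log₁₀(3.922) = 11.87 dB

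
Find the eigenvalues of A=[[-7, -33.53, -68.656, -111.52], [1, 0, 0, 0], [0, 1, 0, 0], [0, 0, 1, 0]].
Eigenvalues solve det(λI - A) = 0.
Characteristic polynomial: λ^4 + 7*λ^3 + 33.53*λ^2 + 68.656*λ + 111.52 = 0.
Factor: (λ^2 + 2.2*λ + 6.97)(λ^2 + 4.8*λ + 16) = 0.
Roots: -1.1 + 2.4j, -1.1 - 2.4j, -2.4 + 3.2j, -2.4 - 3.2j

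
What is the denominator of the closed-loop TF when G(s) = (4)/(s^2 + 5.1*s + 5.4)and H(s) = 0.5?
Characteristic poly = G_den * H_den + G_num * H_num = (s^2 + 5.1*s + 5.4) + (2) = s^2 + 5.1*s + 7.4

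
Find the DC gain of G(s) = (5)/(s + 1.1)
DC gain = G(0) = num(0)/den(0) = 5/1.1 = 4.545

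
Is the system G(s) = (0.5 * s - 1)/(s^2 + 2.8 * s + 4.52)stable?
Denominator: s^2 + 2.8*s + 4.52. Poles: -1.4 + 1.6j, -1.4 - 1.6j. All Re(p)<0: Yes (stable)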